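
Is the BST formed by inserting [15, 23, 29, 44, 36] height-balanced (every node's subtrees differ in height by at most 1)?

Tree (level-order array): [15, None, 23, None, 29, None, 44, 36]
Definition: a tree is height-balanced if, at every node, |h(left) - h(right)| <= 1 (empty subtree has height -1).
Bottom-up per-node check:
  node 36: h_left=-1, h_right=-1, diff=0 [OK], height=0
  node 44: h_left=0, h_right=-1, diff=1 [OK], height=1
  node 29: h_left=-1, h_right=1, diff=2 [FAIL (|-1-1|=2 > 1)], height=2
  node 23: h_left=-1, h_right=2, diff=3 [FAIL (|-1-2|=3 > 1)], height=3
  node 15: h_left=-1, h_right=3, diff=4 [FAIL (|-1-3|=4 > 1)], height=4
Node 29 violates the condition: |-1 - 1| = 2 > 1.
Result: Not balanced


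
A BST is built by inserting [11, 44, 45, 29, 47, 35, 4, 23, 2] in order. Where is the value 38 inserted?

Starting tree (level order): [11, 4, 44, 2, None, 29, 45, None, None, 23, 35, None, 47]
Insertion path: 11 -> 44 -> 29 -> 35
Result: insert 38 as right child of 35
Final tree (level order): [11, 4, 44, 2, None, 29, 45, None, None, 23, 35, None, 47, None, None, None, 38]


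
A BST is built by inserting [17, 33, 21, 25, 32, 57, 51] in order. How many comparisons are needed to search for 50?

Search path for 50: 17 -> 33 -> 57 -> 51
Found: False
Comparisons: 4


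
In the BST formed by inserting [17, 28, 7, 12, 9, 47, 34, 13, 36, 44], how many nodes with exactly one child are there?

Tree built from: [17, 28, 7, 12, 9, 47, 34, 13, 36, 44]
Tree (level-order array): [17, 7, 28, None, 12, None, 47, 9, 13, 34, None, None, None, None, None, None, 36, None, 44]
Rule: These are nodes with exactly 1 non-null child.
Per-node child counts:
  node 17: 2 child(ren)
  node 7: 1 child(ren)
  node 12: 2 child(ren)
  node 9: 0 child(ren)
  node 13: 0 child(ren)
  node 28: 1 child(ren)
  node 47: 1 child(ren)
  node 34: 1 child(ren)
  node 36: 1 child(ren)
  node 44: 0 child(ren)
Matching nodes: [7, 28, 47, 34, 36]
Count of nodes with exactly one child: 5


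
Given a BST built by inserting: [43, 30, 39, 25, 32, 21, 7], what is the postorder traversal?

Tree insertion order: [43, 30, 39, 25, 32, 21, 7]
Tree (level-order array): [43, 30, None, 25, 39, 21, None, 32, None, 7]
Postorder traversal: [7, 21, 25, 32, 39, 30, 43]


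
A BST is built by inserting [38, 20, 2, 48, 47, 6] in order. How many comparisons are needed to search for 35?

Search path for 35: 38 -> 20
Found: False
Comparisons: 2


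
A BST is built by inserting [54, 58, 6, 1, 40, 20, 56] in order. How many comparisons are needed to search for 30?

Search path for 30: 54 -> 6 -> 40 -> 20
Found: False
Comparisons: 4


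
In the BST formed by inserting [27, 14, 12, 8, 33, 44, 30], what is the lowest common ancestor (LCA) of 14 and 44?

Tree insertion order: [27, 14, 12, 8, 33, 44, 30]
Tree (level-order array): [27, 14, 33, 12, None, 30, 44, 8]
In a BST, the LCA of p=14, q=44 is the first node v on the
root-to-leaf path with p <= v <= q (go left if both < v, right if both > v).
Walk from root:
  at 27: 14 <= 27 <= 44, this is the LCA
LCA = 27


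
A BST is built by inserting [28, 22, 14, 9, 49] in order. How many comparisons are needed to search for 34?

Search path for 34: 28 -> 49
Found: False
Comparisons: 2


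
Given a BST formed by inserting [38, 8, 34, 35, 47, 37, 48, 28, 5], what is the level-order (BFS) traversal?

Tree insertion order: [38, 8, 34, 35, 47, 37, 48, 28, 5]
Tree (level-order array): [38, 8, 47, 5, 34, None, 48, None, None, 28, 35, None, None, None, None, None, 37]
BFS from the root, enqueuing left then right child of each popped node:
  queue [38] -> pop 38, enqueue [8, 47], visited so far: [38]
  queue [8, 47] -> pop 8, enqueue [5, 34], visited so far: [38, 8]
  queue [47, 5, 34] -> pop 47, enqueue [48], visited so far: [38, 8, 47]
  queue [5, 34, 48] -> pop 5, enqueue [none], visited so far: [38, 8, 47, 5]
  queue [34, 48] -> pop 34, enqueue [28, 35], visited so far: [38, 8, 47, 5, 34]
  queue [48, 28, 35] -> pop 48, enqueue [none], visited so far: [38, 8, 47, 5, 34, 48]
  queue [28, 35] -> pop 28, enqueue [none], visited so far: [38, 8, 47, 5, 34, 48, 28]
  queue [35] -> pop 35, enqueue [37], visited so far: [38, 8, 47, 5, 34, 48, 28, 35]
  queue [37] -> pop 37, enqueue [none], visited so far: [38, 8, 47, 5, 34, 48, 28, 35, 37]
Result: [38, 8, 47, 5, 34, 48, 28, 35, 37]


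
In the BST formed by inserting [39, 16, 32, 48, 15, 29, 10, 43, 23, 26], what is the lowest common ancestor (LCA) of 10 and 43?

Tree insertion order: [39, 16, 32, 48, 15, 29, 10, 43, 23, 26]
Tree (level-order array): [39, 16, 48, 15, 32, 43, None, 10, None, 29, None, None, None, None, None, 23, None, None, 26]
In a BST, the LCA of p=10, q=43 is the first node v on the
root-to-leaf path with p <= v <= q (go left if both < v, right if both > v).
Walk from root:
  at 39: 10 <= 39 <= 43, this is the LCA
LCA = 39


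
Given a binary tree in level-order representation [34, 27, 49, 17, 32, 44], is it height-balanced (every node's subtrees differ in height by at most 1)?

Tree (level-order array): [34, 27, 49, 17, 32, 44]
Definition: a tree is height-balanced if, at every node, |h(left) - h(right)| <= 1 (empty subtree has height -1).
Bottom-up per-node check:
  node 17: h_left=-1, h_right=-1, diff=0 [OK], height=0
  node 32: h_left=-1, h_right=-1, diff=0 [OK], height=0
  node 27: h_left=0, h_right=0, diff=0 [OK], height=1
  node 44: h_left=-1, h_right=-1, diff=0 [OK], height=0
  node 49: h_left=0, h_right=-1, diff=1 [OK], height=1
  node 34: h_left=1, h_right=1, diff=0 [OK], height=2
All nodes satisfy the balance condition.
Result: Balanced


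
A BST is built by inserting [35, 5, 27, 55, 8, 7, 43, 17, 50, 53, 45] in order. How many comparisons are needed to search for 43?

Search path for 43: 35 -> 55 -> 43
Found: True
Comparisons: 3


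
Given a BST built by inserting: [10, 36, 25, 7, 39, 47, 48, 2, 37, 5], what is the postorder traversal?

Tree insertion order: [10, 36, 25, 7, 39, 47, 48, 2, 37, 5]
Tree (level-order array): [10, 7, 36, 2, None, 25, 39, None, 5, None, None, 37, 47, None, None, None, None, None, 48]
Postorder traversal: [5, 2, 7, 25, 37, 48, 47, 39, 36, 10]


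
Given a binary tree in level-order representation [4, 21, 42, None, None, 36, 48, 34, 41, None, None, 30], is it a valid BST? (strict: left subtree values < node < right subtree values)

Level-order array: [4, 21, 42, None, None, 36, 48, 34, 41, None, None, 30]
Validate using subtree bounds (lo, hi): at each node, require lo < value < hi,
then recurse left with hi=value and right with lo=value.
Preorder trace (stopping at first violation):
  at node 4 with bounds (-inf, +inf): OK
  at node 21 with bounds (-inf, 4): VIOLATION
Node 21 violates its bound: not (-inf < 21 < 4).
Result: Not a valid BST


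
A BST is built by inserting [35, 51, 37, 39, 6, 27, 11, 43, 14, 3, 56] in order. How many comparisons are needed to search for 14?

Search path for 14: 35 -> 6 -> 27 -> 11 -> 14
Found: True
Comparisons: 5


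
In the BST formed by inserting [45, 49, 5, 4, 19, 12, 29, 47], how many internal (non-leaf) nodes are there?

Tree built from: [45, 49, 5, 4, 19, 12, 29, 47]
Tree (level-order array): [45, 5, 49, 4, 19, 47, None, None, None, 12, 29]
Rule: An internal node has at least one child.
Per-node child counts:
  node 45: 2 child(ren)
  node 5: 2 child(ren)
  node 4: 0 child(ren)
  node 19: 2 child(ren)
  node 12: 0 child(ren)
  node 29: 0 child(ren)
  node 49: 1 child(ren)
  node 47: 0 child(ren)
Matching nodes: [45, 5, 19, 49]
Count of internal (non-leaf) nodes: 4


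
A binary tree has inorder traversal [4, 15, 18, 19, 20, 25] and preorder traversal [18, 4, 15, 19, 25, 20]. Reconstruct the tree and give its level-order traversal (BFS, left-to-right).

Inorder:  [4, 15, 18, 19, 20, 25]
Preorder: [18, 4, 15, 19, 25, 20]
Algorithm: preorder visits root first, so consume preorder in order;
for each root, split the current inorder slice at that value into
left-subtree inorder and right-subtree inorder, then recurse.
Recursive splits:
  root=18; inorder splits into left=[4, 15], right=[19, 20, 25]
  root=4; inorder splits into left=[], right=[15]
  root=15; inorder splits into left=[], right=[]
  root=19; inorder splits into left=[], right=[20, 25]
  root=25; inorder splits into left=[20], right=[]
  root=20; inorder splits into left=[], right=[]
Reconstructed level-order: [18, 4, 19, 15, 25, 20]


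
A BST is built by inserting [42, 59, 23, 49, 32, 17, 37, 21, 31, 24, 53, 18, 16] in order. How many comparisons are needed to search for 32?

Search path for 32: 42 -> 23 -> 32
Found: True
Comparisons: 3


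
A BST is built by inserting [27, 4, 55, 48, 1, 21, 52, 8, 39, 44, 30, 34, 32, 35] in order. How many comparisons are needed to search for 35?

Search path for 35: 27 -> 55 -> 48 -> 39 -> 30 -> 34 -> 35
Found: True
Comparisons: 7


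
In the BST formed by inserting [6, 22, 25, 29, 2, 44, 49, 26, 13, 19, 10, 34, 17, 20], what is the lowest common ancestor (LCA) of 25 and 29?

Tree insertion order: [6, 22, 25, 29, 2, 44, 49, 26, 13, 19, 10, 34, 17, 20]
Tree (level-order array): [6, 2, 22, None, None, 13, 25, 10, 19, None, 29, None, None, 17, 20, 26, 44, None, None, None, None, None, None, 34, 49]
In a BST, the LCA of p=25, q=29 is the first node v on the
root-to-leaf path with p <= v <= q (go left if both < v, right if both > v).
Walk from root:
  at 6: both 25 and 29 > 6, go right
  at 22: both 25 and 29 > 22, go right
  at 25: 25 <= 25 <= 29, this is the LCA
LCA = 25


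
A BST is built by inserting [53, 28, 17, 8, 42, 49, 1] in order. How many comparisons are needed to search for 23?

Search path for 23: 53 -> 28 -> 17
Found: False
Comparisons: 3


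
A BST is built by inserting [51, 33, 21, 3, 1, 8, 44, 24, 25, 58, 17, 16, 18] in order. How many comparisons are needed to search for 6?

Search path for 6: 51 -> 33 -> 21 -> 3 -> 8
Found: False
Comparisons: 5


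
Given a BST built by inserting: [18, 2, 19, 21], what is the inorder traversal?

Tree insertion order: [18, 2, 19, 21]
Tree (level-order array): [18, 2, 19, None, None, None, 21]
Inorder traversal: [2, 18, 19, 21]


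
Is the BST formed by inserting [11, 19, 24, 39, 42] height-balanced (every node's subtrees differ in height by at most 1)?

Tree (level-order array): [11, None, 19, None, 24, None, 39, None, 42]
Definition: a tree is height-balanced if, at every node, |h(left) - h(right)| <= 1 (empty subtree has height -1).
Bottom-up per-node check:
  node 42: h_left=-1, h_right=-1, diff=0 [OK], height=0
  node 39: h_left=-1, h_right=0, diff=1 [OK], height=1
  node 24: h_left=-1, h_right=1, diff=2 [FAIL (|-1-1|=2 > 1)], height=2
  node 19: h_left=-1, h_right=2, diff=3 [FAIL (|-1-2|=3 > 1)], height=3
  node 11: h_left=-1, h_right=3, diff=4 [FAIL (|-1-3|=4 > 1)], height=4
Node 24 violates the condition: |-1 - 1| = 2 > 1.
Result: Not balanced


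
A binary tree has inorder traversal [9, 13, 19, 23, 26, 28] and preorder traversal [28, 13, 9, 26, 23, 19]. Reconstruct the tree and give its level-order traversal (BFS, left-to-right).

Inorder:  [9, 13, 19, 23, 26, 28]
Preorder: [28, 13, 9, 26, 23, 19]
Algorithm: preorder visits root first, so consume preorder in order;
for each root, split the current inorder slice at that value into
left-subtree inorder and right-subtree inorder, then recurse.
Recursive splits:
  root=28; inorder splits into left=[9, 13, 19, 23, 26], right=[]
  root=13; inorder splits into left=[9], right=[19, 23, 26]
  root=9; inorder splits into left=[], right=[]
  root=26; inorder splits into left=[19, 23], right=[]
  root=23; inorder splits into left=[19], right=[]
  root=19; inorder splits into left=[], right=[]
Reconstructed level-order: [28, 13, 9, 26, 23, 19]


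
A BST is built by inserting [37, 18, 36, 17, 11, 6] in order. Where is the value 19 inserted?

Starting tree (level order): [37, 18, None, 17, 36, 11, None, None, None, 6]
Insertion path: 37 -> 18 -> 36
Result: insert 19 as left child of 36
Final tree (level order): [37, 18, None, 17, 36, 11, None, 19, None, 6]


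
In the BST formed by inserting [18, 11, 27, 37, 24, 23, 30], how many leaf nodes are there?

Tree built from: [18, 11, 27, 37, 24, 23, 30]
Tree (level-order array): [18, 11, 27, None, None, 24, 37, 23, None, 30]
Rule: A leaf has 0 children.
Per-node child counts:
  node 18: 2 child(ren)
  node 11: 0 child(ren)
  node 27: 2 child(ren)
  node 24: 1 child(ren)
  node 23: 0 child(ren)
  node 37: 1 child(ren)
  node 30: 0 child(ren)
Matching nodes: [11, 23, 30]
Count of leaf nodes: 3


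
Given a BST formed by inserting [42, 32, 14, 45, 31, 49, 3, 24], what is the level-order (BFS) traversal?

Tree insertion order: [42, 32, 14, 45, 31, 49, 3, 24]
Tree (level-order array): [42, 32, 45, 14, None, None, 49, 3, 31, None, None, None, None, 24]
BFS from the root, enqueuing left then right child of each popped node:
  queue [42] -> pop 42, enqueue [32, 45], visited so far: [42]
  queue [32, 45] -> pop 32, enqueue [14], visited so far: [42, 32]
  queue [45, 14] -> pop 45, enqueue [49], visited so far: [42, 32, 45]
  queue [14, 49] -> pop 14, enqueue [3, 31], visited so far: [42, 32, 45, 14]
  queue [49, 3, 31] -> pop 49, enqueue [none], visited so far: [42, 32, 45, 14, 49]
  queue [3, 31] -> pop 3, enqueue [none], visited so far: [42, 32, 45, 14, 49, 3]
  queue [31] -> pop 31, enqueue [24], visited so far: [42, 32, 45, 14, 49, 3, 31]
  queue [24] -> pop 24, enqueue [none], visited so far: [42, 32, 45, 14, 49, 3, 31, 24]
Result: [42, 32, 45, 14, 49, 3, 31, 24]


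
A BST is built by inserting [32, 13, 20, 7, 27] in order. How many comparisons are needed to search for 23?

Search path for 23: 32 -> 13 -> 20 -> 27
Found: False
Comparisons: 4


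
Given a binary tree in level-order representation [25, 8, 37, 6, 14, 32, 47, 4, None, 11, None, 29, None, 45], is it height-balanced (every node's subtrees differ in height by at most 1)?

Tree (level-order array): [25, 8, 37, 6, 14, 32, 47, 4, None, 11, None, 29, None, 45]
Definition: a tree is height-balanced if, at every node, |h(left) - h(right)| <= 1 (empty subtree has height -1).
Bottom-up per-node check:
  node 4: h_left=-1, h_right=-1, diff=0 [OK], height=0
  node 6: h_left=0, h_right=-1, diff=1 [OK], height=1
  node 11: h_left=-1, h_right=-1, diff=0 [OK], height=0
  node 14: h_left=0, h_right=-1, diff=1 [OK], height=1
  node 8: h_left=1, h_right=1, diff=0 [OK], height=2
  node 29: h_left=-1, h_right=-1, diff=0 [OK], height=0
  node 32: h_left=0, h_right=-1, diff=1 [OK], height=1
  node 45: h_left=-1, h_right=-1, diff=0 [OK], height=0
  node 47: h_left=0, h_right=-1, diff=1 [OK], height=1
  node 37: h_left=1, h_right=1, diff=0 [OK], height=2
  node 25: h_left=2, h_right=2, diff=0 [OK], height=3
All nodes satisfy the balance condition.
Result: Balanced


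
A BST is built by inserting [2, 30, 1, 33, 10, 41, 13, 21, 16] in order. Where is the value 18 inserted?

Starting tree (level order): [2, 1, 30, None, None, 10, 33, None, 13, None, 41, None, 21, None, None, 16]
Insertion path: 2 -> 30 -> 10 -> 13 -> 21 -> 16
Result: insert 18 as right child of 16
Final tree (level order): [2, 1, 30, None, None, 10, 33, None, 13, None, 41, None, 21, None, None, 16, None, None, 18]


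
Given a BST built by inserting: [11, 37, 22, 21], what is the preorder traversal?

Tree insertion order: [11, 37, 22, 21]
Tree (level-order array): [11, None, 37, 22, None, 21]
Preorder traversal: [11, 37, 22, 21]


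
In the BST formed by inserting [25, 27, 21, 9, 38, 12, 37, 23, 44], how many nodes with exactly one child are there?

Tree built from: [25, 27, 21, 9, 38, 12, 37, 23, 44]
Tree (level-order array): [25, 21, 27, 9, 23, None, 38, None, 12, None, None, 37, 44]
Rule: These are nodes with exactly 1 non-null child.
Per-node child counts:
  node 25: 2 child(ren)
  node 21: 2 child(ren)
  node 9: 1 child(ren)
  node 12: 0 child(ren)
  node 23: 0 child(ren)
  node 27: 1 child(ren)
  node 38: 2 child(ren)
  node 37: 0 child(ren)
  node 44: 0 child(ren)
Matching nodes: [9, 27]
Count of nodes with exactly one child: 2


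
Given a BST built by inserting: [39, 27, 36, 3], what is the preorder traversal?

Tree insertion order: [39, 27, 36, 3]
Tree (level-order array): [39, 27, None, 3, 36]
Preorder traversal: [39, 27, 3, 36]


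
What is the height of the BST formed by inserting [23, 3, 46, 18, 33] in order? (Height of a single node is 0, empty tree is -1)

Insertion order: [23, 3, 46, 18, 33]
Tree (level-order array): [23, 3, 46, None, 18, 33]
Compute height bottom-up (empty subtree = -1):
  height(18) = 1 + max(-1, -1) = 0
  height(3) = 1 + max(-1, 0) = 1
  height(33) = 1 + max(-1, -1) = 0
  height(46) = 1 + max(0, -1) = 1
  height(23) = 1 + max(1, 1) = 2
Height = 2


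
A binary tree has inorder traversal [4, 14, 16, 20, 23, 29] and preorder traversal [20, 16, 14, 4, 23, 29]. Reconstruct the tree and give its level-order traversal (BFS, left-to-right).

Inorder:  [4, 14, 16, 20, 23, 29]
Preorder: [20, 16, 14, 4, 23, 29]
Algorithm: preorder visits root first, so consume preorder in order;
for each root, split the current inorder slice at that value into
left-subtree inorder and right-subtree inorder, then recurse.
Recursive splits:
  root=20; inorder splits into left=[4, 14, 16], right=[23, 29]
  root=16; inorder splits into left=[4, 14], right=[]
  root=14; inorder splits into left=[4], right=[]
  root=4; inorder splits into left=[], right=[]
  root=23; inorder splits into left=[], right=[29]
  root=29; inorder splits into left=[], right=[]
Reconstructed level-order: [20, 16, 23, 14, 29, 4]


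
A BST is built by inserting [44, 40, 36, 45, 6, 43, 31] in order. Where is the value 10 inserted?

Starting tree (level order): [44, 40, 45, 36, 43, None, None, 6, None, None, None, None, 31]
Insertion path: 44 -> 40 -> 36 -> 6 -> 31
Result: insert 10 as left child of 31
Final tree (level order): [44, 40, 45, 36, 43, None, None, 6, None, None, None, None, 31, 10]


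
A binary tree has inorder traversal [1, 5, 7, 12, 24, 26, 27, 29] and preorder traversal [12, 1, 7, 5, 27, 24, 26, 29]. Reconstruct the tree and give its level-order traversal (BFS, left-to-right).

Inorder:  [1, 5, 7, 12, 24, 26, 27, 29]
Preorder: [12, 1, 7, 5, 27, 24, 26, 29]
Algorithm: preorder visits root first, so consume preorder in order;
for each root, split the current inorder slice at that value into
left-subtree inorder and right-subtree inorder, then recurse.
Recursive splits:
  root=12; inorder splits into left=[1, 5, 7], right=[24, 26, 27, 29]
  root=1; inorder splits into left=[], right=[5, 7]
  root=7; inorder splits into left=[5], right=[]
  root=5; inorder splits into left=[], right=[]
  root=27; inorder splits into left=[24, 26], right=[29]
  root=24; inorder splits into left=[], right=[26]
  root=26; inorder splits into left=[], right=[]
  root=29; inorder splits into left=[], right=[]
Reconstructed level-order: [12, 1, 27, 7, 24, 29, 5, 26]


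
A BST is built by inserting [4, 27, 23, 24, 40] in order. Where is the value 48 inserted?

Starting tree (level order): [4, None, 27, 23, 40, None, 24]
Insertion path: 4 -> 27 -> 40
Result: insert 48 as right child of 40
Final tree (level order): [4, None, 27, 23, 40, None, 24, None, 48]


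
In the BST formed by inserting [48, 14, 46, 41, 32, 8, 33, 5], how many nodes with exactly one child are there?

Tree built from: [48, 14, 46, 41, 32, 8, 33, 5]
Tree (level-order array): [48, 14, None, 8, 46, 5, None, 41, None, None, None, 32, None, None, 33]
Rule: These are nodes with exactly 1 non-null child.
Per-node child counts:
  node 48: 1 child(ren)
  node 14: 2 child(ren)
  node 8: 1 child(ren)
  node 5: 0 child(ren)
  node 46: 1 child(ren)
  node 41: 1 child(ren)
  node 32: 1 child(ren)
  node 33: 0 child(ren)
Matching nodes: [48, 8, 46, 41, 32]
Count of nodes with exactly one child: 5


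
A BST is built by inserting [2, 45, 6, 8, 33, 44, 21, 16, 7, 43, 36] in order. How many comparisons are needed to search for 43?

Search path for 43: 2 -> 45 -> 6 -> 8 -> 33 -> 44 -> 43
Found: True
Comparisons: 7


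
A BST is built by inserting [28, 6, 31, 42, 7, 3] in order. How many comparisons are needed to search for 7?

Search path for 7: 28 -> 6 -> 7
Found: True
Comparisons: 3


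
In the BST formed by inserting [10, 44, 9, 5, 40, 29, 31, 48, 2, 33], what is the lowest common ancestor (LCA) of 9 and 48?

Tree insertion order: [10, 44, 9, 5, 40, 29, 31, 48, 2, 33]
Tree (level-order array): [10, 9, 44, 5, None, 40, 48, 2, None, 29, None, None, None, None, None, None, 31, None, 33]
In a BST, the LCA of p=9, q=48 is the first node v on the
root-to-leaf path with p <= v <= q (go left if both < v, right if both > v).
Walk from root:
  at 10: 9 <= 10 <= 48, this is the LCA
LCA = 10


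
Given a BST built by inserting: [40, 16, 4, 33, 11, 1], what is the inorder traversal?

Tree insertion order: [40, 16, 4, 33, 11, 1]
Tree (level-order array): [40, 16, None, 4, 33, 1, 11]
Inorder traversal: [1, 4, 11, 16, 33, 40]


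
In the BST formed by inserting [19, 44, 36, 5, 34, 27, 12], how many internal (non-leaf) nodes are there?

Tree built from: [19, 44, 36, 5, 34, 27, 12]
Tree (level-order array): [19, 5, 44, None, 12, 36, None, None, None, 34, None, 27]
Rule: An internal node has at least one child.
Per-node child counts:
  node 19: 2 child(ren)
  node 5: 1 child(ren)
  node 12: 0 child(ren)
  node 44: 1 child(ren)
  node 36: 1 child(ren)
  node 34: 1 child(ren)
  node 27: 0 child(ren)
Matching nodes: [19, 5, 44, 36, 34]
Count of internal (non-leaf) nodes: 5


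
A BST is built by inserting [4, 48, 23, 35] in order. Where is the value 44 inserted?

Starting tree (level order): [4, None, 48, 23, None, None, 35]
Insertion path: 4 -> 48 -> 23 -> 35
Result: insert 44 as right child of 35
Final tree (level order): [4, None, 48, 23, None, None, 35, None, 44]


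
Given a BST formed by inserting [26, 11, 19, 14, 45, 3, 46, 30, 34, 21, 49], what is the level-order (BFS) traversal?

Tree insertion order: [26, 11, 19, 14, 45, 3, 46, 30, 34, 21, 49]
Tree (level-order array): [26, 11, 45, 3, 19, 30, 46, None, None, 14, 21, None, 34, None, 49]
BFS from the root, enqueuing left then right child of each popped node:
  queue [26] -> pop 26, enqueue [11, 45], visited so far: [26]
  queue [11, 45] -> pop 11, enqueue [3, 19], visited so far: [26, 11]
  queue [45, 3, 19] -> pop 45, enqueue [30, 46], visited so far: [26, 11, 45]
  queue [3, 19, 30, 46] -> pop 3, enqueue [none], visited so far: [26, 11, 45, 3]
  queue [19, 30, 46] -> pop 19, enqueue [14, 21], visited so far: [26, 11, 45, 3, 19]
  queue [30, 46, 14, 21] -> pop 30, enqueue [34], visited so far: [26, 11, 45, 3, 19, 30]
  queue [46, 14, 21, 34] -> pop 46, enqueue [49], visited so far: [26, 11, 45, 3, 19, 30, 46]
  queue [14, 21, 34, 49] -> pop 14, enqueue [none], visited so far: [26, 11, 45, 3, 19, 30, 46, 14]
  queue [21, 34, 49] -> pop 21, enqueue [none], visited so far: [26, 11, 45, 3, 19, 30, 46, 14, 21]
  queue [34, 49] -> pop 34, enqueue [none], visited so far: [26, 11, 45, 3, 19, 30, 46, 14, 21, 34]
  queue [49] -> pop 49, enqueue [none], visited so far: [26, 11, 45, 3, 19, 30, 46, 14, 21, 34, 49]
Result: [26, 11, 45, 3, 19, 30, 46, 14, 21, 34, 49]


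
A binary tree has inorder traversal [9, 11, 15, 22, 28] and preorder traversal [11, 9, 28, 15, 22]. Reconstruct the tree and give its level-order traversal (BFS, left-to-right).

Inorder:  [9, 11, 15, 22, 28]
Preorder: [11, 9, 28, 15, 22]
Algorithm: preorder visits root first, so consume preorder in order;
for each root, split the current inorder slice at that value into
left-subtree inorder and right-subtree inorder, then recurse.
Recursive splits:
  root=11; inorder splits into left=[9], right=[15, 22, 28]
  root=9; inorder splits into left=[], right=[]
  root=28; inorder splits into left=[15, 22], right=[]
  root=15; inorder splits into left=[], right=[22]
  root=22; inorder splits into left=[], right=[]
Reconstructed level-order: [11, 9, 28, 15, 22]


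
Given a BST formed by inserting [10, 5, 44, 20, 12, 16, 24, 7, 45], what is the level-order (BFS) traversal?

Tree insertion order: [10, 5, 44, 20, 12, 16, 24, 7, 45]
Tree (level-order array): [10, 5, 44, None, 7, 20, 45, None, None, 12, 24, None, None, None, 16]
BFS from the root, enqueuing left then right child of each popped node:
  queue [10] -> pop 10, enqueue [5, 44], visited so far: [10]
  queue [5, 44] -> pop 5, enqueue [7], visited so far: [10, 5]
  queue [44, 7] -> pop 44, enqueue [20, 45], visited so far: [10, 5, 44]
  queue [7, 20, 45] -> pop 7, enqueue [none], visited so far: [10, 5, 44, 7]
  queue [20, 45] -> pop 20, enqueue [12, 24], visited so far: [10, 5, 44, 7, 20]
  queue [45, 12, 24] -> pop 45, enqueue [none], visited so far: [10, 5, 44, 7, 20, 45]
  queue [12, 24] -> pop 12, enqueue [16], visited so far: [10, 5, 44, 7, 20, 45, 12]
  queue [24, 16] -> pop 24, enqueue [none], visited so far: [10, 5, 44, 7, 20, 45, 12, 24]
  queue [16] -> pop 16, enqueue [none], visited so far: [10, 5, 44, 7, 20, 45, 12, 24, 16]
Result: [10, 5, 44, 7, 20, 45, 12, 24, 16]


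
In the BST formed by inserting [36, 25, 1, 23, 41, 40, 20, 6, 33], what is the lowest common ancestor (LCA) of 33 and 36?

Tree insertion order: [36, 25, 1, 23, 41, 40, 20, 6, 33]
Tree (level-order array): [36, 25, 41, 1, 33, 40, None, None, 23, None, None, None, None, 20, None, 6]
In a BST, the LCA of p=33, q=36 is the first node v on the
root-to-leaf path with p <= v <= q (go left if both < v, right if both > v).
Walk from root:
  at 36: 33 <= 36 <= 36, this is the LCA
LCA = 36


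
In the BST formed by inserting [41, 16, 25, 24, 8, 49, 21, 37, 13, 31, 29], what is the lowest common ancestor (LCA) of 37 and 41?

Tree insertion order: [41, 16, 25, 24, 8, 49, 21, 37, 13, 31, 29]
Tree (level-order array): [41, 16, 49, 8, 25, None, None, None, 13, 24, 37, None, None, 21, None, 31, None, None, None, 29]
In a BST, the LCA of p=37, q=41 is the first node v on the
root-to-leaf path with p <= v <= q (go left if both < v, right if both > v).
Walk from root:
  at 41: 37 <= 41 <= 41, this is the LCA
LCA = 41


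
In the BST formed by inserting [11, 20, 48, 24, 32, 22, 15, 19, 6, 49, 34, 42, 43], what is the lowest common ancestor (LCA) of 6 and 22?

Tree insertion order: [11, 20, 48, 24, 32, 22, 15, 19, 6, 49, 34, 42, 43]
Tree (level-order array): [11, 6, 20, None, None, 15, 48, None, 19, 24, 49, None, None, 22, 32, None, None, None, None, None, 34, None, 42, None, 43]
In a BST, the LCA of p=6, q=22 is the first node v on the
root-to-leaf path with p <= v <= q (go left if both < v, right if both > v).
Walk from root:
  at 11: 6 <= 11 <= 22, this is the LCA
LCA = 11


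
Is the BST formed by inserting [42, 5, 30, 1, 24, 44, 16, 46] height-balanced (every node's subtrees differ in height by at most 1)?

Tree (level-order array): [42, 5, 44, 1, 30, None, 46, None, None, 24, None, None, None, 16]
Definition: a tree is height-balanced if, at every node, |h(left) - h(right)| <= 1 (empty subtree has height -1).
Bottom-up per-node check:
  node 1: h_left=-1, h_right=-1, diff=0 [OK], height=0
  node 16: h_left=-1, h_right=-1, diff=0 [OK], height=0
  node 24: h_left=0, h_right=-1, diff=1 [OK], height=1
  node 30: h_left=1, h_right=-1, diff=2 [FAIL (|1--1|=2 > 1)], height=2
  node 5: h_left=0, h_right=2, diff=2 [FAIL (|0-2|=2 > 1)], height=3
  node 46: h_left=-1, h_right=-1, diff=0 [OK], height=0
  node 44: h_left=-1, h_right=0, diff=1 [OK], height=1
  node 42: h_left=3, h_right=1, diff=2 [FAIL (|3-1|=2 > 1)], height=4
Node 30 violates the condition: |1 - -1| = 2 > 1.
Result: Not balanced


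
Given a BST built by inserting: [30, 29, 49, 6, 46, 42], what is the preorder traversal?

Tree insertion order: [30, 29, 49, 6, 46, 42]
Tree (level-order array): [30, 29, 49, 6, None, 46, None, None, None, 42]
Preorder traversal: [30, 29, 6, 49, 46, 42]


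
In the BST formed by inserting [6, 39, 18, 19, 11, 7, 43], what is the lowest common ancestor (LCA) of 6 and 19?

Tree insertion order: [6, 39, 18, 19, 11, 7, 43]
Tree (level-order array): [6, None, 39, 18, 43, 11, 19, None, None, 7]
In a BST, the LCA of p=6, q=19 is the first node v on the
root-to-leaf path with p <= v <= q (go left if both < v, right if both > v).
Walk from root:
  at 6: 6 <= 6 <= 19, this is the LCA
LCA = 6


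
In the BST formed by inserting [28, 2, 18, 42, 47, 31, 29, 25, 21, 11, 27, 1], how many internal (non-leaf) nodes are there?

Tree built from: [28, 2, 18, 42, 47, 31, 29, 25, 21, 11, 27, 1]
Tree (level-order array): [28, 2, 42, 1, 18, 31, 47, None, None, 11, 25, 29, None, None, None, None, None, 21, 27]
Rule: An internal node has at least one child.
Per-node child counts:
  node 28: 2 child(ren)
  node 2: 2 child(ren)
  node 1: 0 child(ren)
  node 18: 2 child(ren)
  node 11: 0 child(ren)
  node 25: 2 child(ren)
  node 21: 0 child(ren)
  node 27: 0 child(ren)
  node 42: 2 child(ren)
  node 31: 1 child(ren)
  node 29: 0 child(ren)
  node 47: 0 child(ren)
Matching nodes: [28, 2, 18, 25, 42, 31]
Count of internal (non-leaf) nodes: 6


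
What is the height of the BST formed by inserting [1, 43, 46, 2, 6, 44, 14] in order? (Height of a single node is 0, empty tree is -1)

Insertion order: [1, 43, 46, 2, 6, 44, 14]
Tree (level-order array): [1, None, 43, 2, 46, None, 6, 44, None, None, 14]
Compute height bottom-up (empty subtree = -1):
  height(14) = 1 + max(-1, -1) = 0
  height(6) = 1 + max(-1, 0) = 1
  height(2) = 1 + max(-1, 1) = 2
  height(44) = 1 + max(-1, -1) = 0
  height(46) = 1 + max(0, -1) = 1
  height(43) = 1 + max(2, 1) = 3
  height(1) = 1 + max(-1, 3) = 4
Height = 4


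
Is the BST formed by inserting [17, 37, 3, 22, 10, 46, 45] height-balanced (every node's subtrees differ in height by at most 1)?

Tree (level-order array): [17, 3, 37, None, 10, 22, 46, None, None, None, None, 45]
Definition: a tree is height-balanced if, at every node, |h(left) - h(right)| <= 1 (empty subtree has height -1).
Bottom-up per-node check:
  node 10: h_left=-1, h_right=-1, diff=0 [OK], height=0
  node 3: h_left=-1, h_right=0, diff=1 [OK], height=1
  node 22: h_left=-1, h_right=-1, diff=0 [OK], height=0
  node 45: h_left=-1, h_right=-1, diff=0 [OK], height=0
  node 46: h_left=0, h_right=-1, diff=1 [OK], height=1
  node 37: h_left=0, h_right=1, diff=1 [OK], height=2
  node 17: h_left=1, h_right=2, diff=1 [OK], height=3
All nodes satisfy the balance condition.
Result: Balanced


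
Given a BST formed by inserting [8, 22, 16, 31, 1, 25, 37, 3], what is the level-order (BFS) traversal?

Tree insertion order: [8, 22, 16, 31, 1, 25, 37, 3]
Tree (level-order array): [8, 1, 22, None, 3, 16, 31, None, None, None, None, 25, 37]
BFS from the root, enqueuing left then right child of each popped node:
  queue [8] -> pop 8, enqueue [1, 22], visited so far: [8]
  queue [1, 22] -> pop 1, enqueue [3], visited so far: [8, 1]
  queue [22, 3] -> pop 22, enqueue [16, 31], visited so far: [8, 1, 22]
  queue [3, 16, 31] -> pop 3, enqueue [none], visited so far: [8, 1, 22, 3]
  queue [16, 31] -> pop 16, enqueue [none], visited so far: [8, 1, 22, 3, 16]
  queue [31] -> pop 31, enqueue [25, 37], visited so far: [8, 1, 22, 3, 16, 31]
  queue [25, 37] -> pop 25, enqueue [none], visited so far: [8, 1, 22, 3, 16, 31, 25]
  queue [37] -> pop 37, enqueue [none], visited so far: [8, 1, 22, 3, 16, 31, 25, 37]
Result: [8, 1, 22, 3, 16, 31, 25, 37]


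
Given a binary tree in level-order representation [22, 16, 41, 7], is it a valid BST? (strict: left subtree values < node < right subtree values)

Level-order array: [22, 16, 41, 7]
Validate using subtree bounds (lo, hi): at each node, require lo < value < hi,
then recurse left with hi=value and right with lo=value.
Preorder trace (stopping at first violation):
  at node 22 with bounds (-inf, +inf): OK
  at node 16 with bounds (-inf, 22): OK
  at node 7 with bounds (-inf, 16): OK
  at node 41 with bounds (22, +inf): OK
No violation found at any node.
Result: Valid BST


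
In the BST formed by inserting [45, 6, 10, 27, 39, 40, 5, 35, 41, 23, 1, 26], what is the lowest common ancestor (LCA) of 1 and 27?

Tree insertion order: [45, 6, 10, 27, 39, 40, 5, 35, 41, 23, 1, 26]
Tree (level-order array): [45, 6, None, 5, 10, 1, None, None, 27, None, None, 23, 39, None, 26, 35, 40, None, None, None, None, None, 41]
In a BST, the LCA of p=1, q=27 is the first node v on the
root-to-leaf path with p <= v <= q (go left if both < v, right if both > v).
Walk from root:
  at 45: both 1 and 27 < 45, go left
  at 6: 1 <= 6 <= 27, this is the LCA
LCA = 6


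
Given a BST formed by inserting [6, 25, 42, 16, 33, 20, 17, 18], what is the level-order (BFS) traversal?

Tree insertion order: [6, 25, 42, 16, 33, 20, 17, 18]
Tree (level-order array): [6, None, 25, 16, 42, None, 20, 33, None, 17, None, None, None, None, 18]
BFS from the root, enqueuing left then right child of each popped node:
  queue [6] -> pop 6, enqueue [25], visited so far: [6]
  queue [25] -> pop 25, enqueue [16, 42], visited so far: [6, 25]
  queue [16, 42] -> pop 16, enqueue [20], visited so far: [6, 25, 16]
  queue [42, 20] -> pop 42, enqueue [33], visited so far: [6, 25, 16, 42]
  queue [20, 33] -> pop 20, enqueue [17], visited so far: [6, 25, 16, 42, 20]
  queue [33, 17] -> pop 33, enqueue [none], visited so far: [6, 25, 16, 42, 20, 33]
  queue [17] -> pop 17, enqueue [18], visited so far: [6, 25, 16, 42, 20, 33, 17]
  queue [18] -> pop 18, enqueue [none], visited so far: [6, 25, 16, 42, 20, 33, 17, 18]
Result: [6, 25, 16, 42, 20, 33, 17, 18]


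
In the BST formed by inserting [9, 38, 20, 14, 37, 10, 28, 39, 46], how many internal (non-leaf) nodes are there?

Tree built from: [9, 38, 20, 14, 37, 10, 28, 39, 46]
Tree (level-order array): [9, None, 38, 20, 39, 14, 37, None, 46, 10, None, 28]
Rule: An internal node has at least one child.
Per-node child counts:
  node 9: 1 child(ren)
  node 38: 2 child(ren)
  node 20: 2 child(ren)
  node 14: 1 child(ren)
  node 10: 0 child(ren)
  node 37: 1 child(ren)
  node 28: 0 child(ren)
  node 39: 1 child(ren)
  node 46: 0 child(ren)
Matching nodes: [9, 38, 20, 14, 37, 39]
Count of internal (non-leaf) nodes: 6


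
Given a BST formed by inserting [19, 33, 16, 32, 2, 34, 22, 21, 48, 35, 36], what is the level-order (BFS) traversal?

Tree insertion order: [19, 33, 16, 32, 2, 34, 22, 21, 48, 35, 36]
Tree (level-order array): [19, 16, 33, 2, None, 32, 34, None, None, 22, None, None, 48, 21, None, 35, None, None, None, None, 36]
BFS from the root, enqueuing left then right child of each popped node:
  queue [19] -> pop 19, enqueue [16, 33], visited so far: [19]
  queue [16, 33] -> pop 16, enqueue [2], visited so far: [19, 16]
  queue [33, 2] -> pop 33, enqueue [32, 34], visited so far: [19, 16, 33]
  queue [2, 32, 34] -> pop 2, enqueue [none], visited so far: [19, 16, 33, 2]
  queue [32, 34] -> pop 32, enqueue [22], visited so far: [19, 16, 33, 2, 32]
  queue [34, 22] -> pop 34, enqueue [48], visited so far: [19, 16, 33, 2, 32, 34]
  queue [22, 48] -> pop 22, enqueue [21], visited so far: [19, 16, 33, 2, 32, 34, 22]
  queue [48, 21] -> pop 48, enqueue [35], visited so far: [19, 16, 33, 2, 32, 34, 22, 48]
  queue [21, 35] -> pop 21, enqueue [none], visited so far: [19, 16, 33, 2, 32, 34, 22, 48, 21]
  queue [35] -> pop 35, enqueue [36], visited so far: [19, 16, 33, 2, 32, 34, 22, 48, 21, 35]
  queue [36] -> pop 36, enqueue [none], visited so far: [19, 16, 33, 2, 32, 34, 22, 48, 21, 35, 36]
Result: [19, 16, 33, 2, 32, 34, 22, 48, 21, 35, 36]


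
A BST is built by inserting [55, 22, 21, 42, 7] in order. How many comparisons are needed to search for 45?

Search path for 45: 55 -> 22 -> 42
Found: False
Comparisons: 3


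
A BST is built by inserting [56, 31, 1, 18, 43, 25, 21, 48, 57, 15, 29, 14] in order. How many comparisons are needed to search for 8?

Search path for 8: 56 -> 31 -> 1 -> 18 -> 15 -> 14
Found: False
Comparisons: 6


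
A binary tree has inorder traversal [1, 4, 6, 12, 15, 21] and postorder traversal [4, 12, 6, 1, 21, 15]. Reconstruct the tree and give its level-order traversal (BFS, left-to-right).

Inorder:   [1, 4, 6, 12, 15, 21]
Postorder: [4, 12, 6, 1, 21, 15]
Algorithm: postorder visits root last, so walk postorder right-to-left;
each value is the root of the current inorder slice — split it at that
value, recurse on the right subtree first, then the left.
Recursive splits:
  root=15; inorder splits into left=[1, 4, 6, 12], right=[21]
  root=21; inorder splits into left=[], right=[]
  root=1; inorder splits into left=[], right=[4, 6, 12]
  root=6; inorder splits into left=[4], right=[12]
  root=12; inorder splits into left=[], right=[]
  root=4; inorder splits into left=[], right=[]
Reconstructed level-order: [15, 1, 21, 6, 4, 12]


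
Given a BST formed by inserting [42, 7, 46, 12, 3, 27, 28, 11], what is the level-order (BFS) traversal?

Tree insertion order: [42, 7, 46, 12, 3, 27, 28, 11]
Tree (level-order array): [42, 7, 46, 3, 12, None, None, None, None, 11, 27, None, None, None, 28]
BFS from the root, enqueuing left then right child of each popped node:
  queue [42] -> pop 42, enqueue [7, 46], visited so far: [42]
  queue [7, 46] -> pop 7, enqueue [3, 12], visited so far: [42, 7]
  queue [46, 3, 12] -> pop 46, enqueue [none], visited so far: [42, 7, 46]
  queue [3, 12] -> pop 3, enqueue [none], visited so far: [42, 7, 46, 3]
  queue [12] -> pop 12, enqueue [11, 27], visited so far: [42, 7, 46, 3, 12]
  queue [11, 27] -> pop 11, enqueue [none], visited so far: [42, 7, 46, 3, 12, 11]
  queue [27] -> pop 27, enqueue [28], visited so far: [42, 7, 46, 3, 12, 11, 27]
  queue [28] -> pop 28, enqueue [none], visited so far: [42, 7, 46, 3, 12, 11, 27, 28]
Result: [42, 7, 46, 3, 12, 11, 27, 28]


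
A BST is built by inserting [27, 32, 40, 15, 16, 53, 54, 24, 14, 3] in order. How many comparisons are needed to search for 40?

Search path for 40: 27 -> 32 -> 40
Found: True
Comparisons: 3


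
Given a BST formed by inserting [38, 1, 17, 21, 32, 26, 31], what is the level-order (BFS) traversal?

Tree insertion order: [38, 1, 17, 21, 32, 26, 31]
Tree (level-order array): [38, 1, None, None, 17, None, 21, None, 32, 26, None, None, 31]
BFS from the root, enqueuing left then right child of each popped node:
  queue [38] -> pop 38, enqueue [1], visited so far: [38]
  queue [1] -> pop 1, enqueue [17], visited so far: [38, 1]
  queue [17] -> pop 17, enqueue [21], visited so far: [38, 1, 17]
  queue [21] -> pop 21, enqueue [32], visited so far: [38, 1, 17, 21]
  queue [32] -> pop 32, enqueue [26], visited so far: [38, 1, 17, 21, 32]
  queue [26] -> pop 26, enqueue [31], visited so far: [38, 1, 17, 21, 32, 26]
  queue [31] -> pop 31, enqueue [none], visited so far: [38, 1, 17, 21, 32, 26, 31]
Result: [38, 1, 17, 21, 32, 26, 31]


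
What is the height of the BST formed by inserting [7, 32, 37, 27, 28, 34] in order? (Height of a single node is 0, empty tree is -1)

Insertion order: [7, 32, 37, 27, 28, 34]
Tree (level-order array): [7, None, 32, 27, 37, None, 28, 34]
Compute height bottom-up (empty subtree = -1):
  height(28) = 1 + max(-1, -1) = 0
  height(27) = 1 + max(-1, 0) = 1
  height(34) = 1 + max(-1, -1) = 0
  height(37) = 1 + max(0, -1) = 1
  height(32) = 1 + max(1, 1) = 2
  height(7) = 1 + max(-1, 2) = 3
Height = 3


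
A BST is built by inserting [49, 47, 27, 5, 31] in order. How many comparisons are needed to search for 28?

Search path for 28: 49 -> 47 -> 27 -> 31
Found: False
Comparisons: 4


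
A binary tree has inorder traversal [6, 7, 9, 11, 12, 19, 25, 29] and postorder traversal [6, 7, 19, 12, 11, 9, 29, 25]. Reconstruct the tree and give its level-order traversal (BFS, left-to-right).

Inorder:   [6, 7, 9, 11, 12, 19, 25, 29]
Postorder: [6, 7, 19, 12, 11, 9, 29, 25]
Algorithm: postorder visits root last, so walk postorder right-to-left;
each value is the root of the current inorder slice — split it at that
value, recurse on the right subtree first, then the left.
Recursive splits:
  root=25; inorder splits into left=[6, 7, 9, 11, 12, 19], right=[29]
  root=29; inorder splits into left=[], right=[]
  root=9; inorder splits into left=[6, 7], right=[11, 12, 19]
  root=11; inorder splits into left=[], right=[12, 19]
  root=12; inorder splits into left=[], right=[19]
  root=19; inorder splits into left=[], right=[]
  root=7; inorder splits into left=[6], right=[]
  root=6; inorder splits into left=[], right=[]
Reconstructed level-order: [25, 9, 29, 7, 11, 6, 12, 19]
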